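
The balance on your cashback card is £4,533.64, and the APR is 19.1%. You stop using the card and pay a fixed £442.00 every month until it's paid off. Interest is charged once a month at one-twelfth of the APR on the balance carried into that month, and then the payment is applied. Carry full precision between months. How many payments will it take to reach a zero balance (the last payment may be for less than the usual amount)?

Monthly rate r = 19.1%/12 = 1.59167% = 0.0159167.
Recurrence: B ← B·(1+r) − £442.00.
Month 1: interest £72.16; balance after payment £4,163.80.
Month 2: interest £66.27; balance after payment £3,788.07.
Closed form: n = −ln(1 − rB₀/P)/ln(1+r) = −ln(0.83674)/ln(1.01592) ≈ 11.287, so the balance reaches zero during payment 12.

12 months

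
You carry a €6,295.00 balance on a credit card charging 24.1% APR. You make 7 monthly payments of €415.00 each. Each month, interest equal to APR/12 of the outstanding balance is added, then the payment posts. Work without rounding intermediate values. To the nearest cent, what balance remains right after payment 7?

€4,149.11

Monthly rate r = 24.1%/12 = 2.00833% = 0.0200833.
Each month: B ← B·(1+r) − €415.00.
Month 1: interest €126.42; balance after payment €6,006.42.
Month 2: interest €120.63; balance after payment €5,712.05.
Month 3: interest €114.72; balance after payment €5,411.77.
Month 4: interest €108.69; balance after payment €5,105.46.
Month 5: interest €102.53; balance after payment €4,792.99.
Month 6: interest €96.26; balance after payment €4,474.25.
Month 7: interest €89.86; balance after payment €4,149.11.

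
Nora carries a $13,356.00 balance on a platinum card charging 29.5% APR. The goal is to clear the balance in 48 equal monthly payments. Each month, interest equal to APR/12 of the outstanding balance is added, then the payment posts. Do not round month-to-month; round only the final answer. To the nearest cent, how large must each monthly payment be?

$477.02

Monthly rate r = 29.5%/12 = 2.45833% = 0.0245833.
Level-payment amortization: P = B₀·r / (1 − (1+r)^(−n)) = 13356.00·0.0245833 / (1 − 1.02458^(−48)).
Denominator 1 − (1+r)^(−48) = 0.688304722.
P = 328.335 / 0.688304722 ≈ 477.02.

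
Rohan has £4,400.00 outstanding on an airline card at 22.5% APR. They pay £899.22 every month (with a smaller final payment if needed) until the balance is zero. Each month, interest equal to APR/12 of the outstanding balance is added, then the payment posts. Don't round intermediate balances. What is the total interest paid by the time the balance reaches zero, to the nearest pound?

Monthly rate r = 22.5%/12 = 1.875% = 0.01875.
Payoff takes n = ⌈−ln(1 − rB₀/P)/ln(1+r)⌉ = ⌈5.180⌉ = 6 payments; the last is £163.37.
Total paid = 5·£899.22 + £163.37 = £4,659.47.
Total interest = total paid − principal = £4,659.47 − £4,400.00 = £259.47.

£259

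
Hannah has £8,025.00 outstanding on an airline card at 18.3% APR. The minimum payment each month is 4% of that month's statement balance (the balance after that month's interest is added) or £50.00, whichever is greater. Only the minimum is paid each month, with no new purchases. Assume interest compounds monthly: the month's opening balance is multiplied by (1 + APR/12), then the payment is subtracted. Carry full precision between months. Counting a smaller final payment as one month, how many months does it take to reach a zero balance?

Monthly rate r = 18.3%/12 = 1.525% = 0.01525.
While 4% of the post-interest balance exceeds £50.00, each month B ← (B·(1+r))·(1 − 0.04), i.e. B shrinks by the factor (1+r)·0.96 = 0.97464.
This holds for months 1–73. Entering month 74 the balance is £1,230.48; 4% of the post-interest balance is now below £50.00, so the flat £50.00 minimum applies from here.
From month 74 a fixed £50.00 at rate r clears £1,230.48 in 32 more payments. Total: 73 + 32 = 105 months.

105 months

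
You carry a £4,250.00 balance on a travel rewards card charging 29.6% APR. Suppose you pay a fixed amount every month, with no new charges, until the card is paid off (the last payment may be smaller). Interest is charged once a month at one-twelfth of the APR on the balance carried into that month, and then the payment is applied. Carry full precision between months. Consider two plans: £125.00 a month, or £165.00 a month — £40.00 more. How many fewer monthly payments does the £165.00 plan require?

33 fewer payments

Monthly rate r = 29.6%/12 = 2.46667% = 0.0246667.
At £125.00/mo: n = ⌈−ln(1 − rB₀/P)/ln(1+r)⌉ = 75 payments (last £108.41); total interest = total paid − £4,250.00 = £5,108.41.
At £165.00/mo: 42 payments (last £66.61); total interest £2,581.61.
Payments saved = 75 − 42 = 33.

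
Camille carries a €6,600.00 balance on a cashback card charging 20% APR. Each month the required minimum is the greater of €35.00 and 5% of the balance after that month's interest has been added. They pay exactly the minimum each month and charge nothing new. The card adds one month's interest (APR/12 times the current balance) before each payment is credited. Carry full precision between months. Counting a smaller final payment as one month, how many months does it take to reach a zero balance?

90 months

Monthly rate r = 20%/12 = 1.66667% = 0.0166667.
While 5% of the post-interest balance exceeds €35.00, each month B ← (B·(1+r))·(1 − 0.05), i.e. B shrinks by the factor (1+r)·0.95 = 0.96583.
This holds for months 1–66. Entering month 67 the balance is €665.41; 5% of the post-interest balance is now below €35.00, so the flat €35.00 minimum applies from here.
From month 67 a fixed €35.00 at rate r clears €665.41 in 24 more payments. Total: 66 + 24 = 90 months.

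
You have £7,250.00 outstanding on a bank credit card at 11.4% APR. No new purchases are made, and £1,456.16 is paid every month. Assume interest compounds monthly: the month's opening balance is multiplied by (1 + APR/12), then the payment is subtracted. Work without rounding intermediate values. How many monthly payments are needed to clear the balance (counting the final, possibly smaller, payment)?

6 payments

Monthly rate r = 11.4%/12 = 0.95% = 0.0095.
Recurrence: B ← B·(1+r) − £1,456.16.
Month 1: interest £68.88; balance after payment £5,862.72.
Month 2: interest £55.70; balance after payment £4,462.25.
Month 3: interest £42.39; balance after payment £3,048.48.
Month 4: interest £28.96; balance after payment £1,621.28.
Month 5: interest £15.40; balance after payment £180.52.
Month 6: interest £1.71; balance after payment £0.00.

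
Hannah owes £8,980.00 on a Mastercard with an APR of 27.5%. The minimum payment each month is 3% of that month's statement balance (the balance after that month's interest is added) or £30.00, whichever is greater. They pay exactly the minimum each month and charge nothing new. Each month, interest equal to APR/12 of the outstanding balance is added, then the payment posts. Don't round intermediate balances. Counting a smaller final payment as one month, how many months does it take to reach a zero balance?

345 months

Monthly rate r = 27.5%/12 = 2.29167% = 0.0229167.
While 3% of the post-interest balance exceeds £30.00, each month B ← (B·(1+r))·(1 − 0.03), i.e. B shrinks by the factor (1+r)·0.97 = 0.99223.
This holds for months 1–285. Entering month 286 the balance is £972.06; 3% of the post-interest balance is now below £30.00, so the flat £30.00 minimum applies from here.
From month 286 a fixed £30.00 at rate r clears £972.06 in 60 more payments. Total: 285 + 60 = 345 months.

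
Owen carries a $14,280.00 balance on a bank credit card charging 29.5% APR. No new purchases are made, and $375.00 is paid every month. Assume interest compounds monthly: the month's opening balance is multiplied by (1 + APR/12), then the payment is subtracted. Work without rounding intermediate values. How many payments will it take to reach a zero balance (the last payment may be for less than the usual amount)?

Monthly rate r = 29.5%/12 = 2.45833% = 0.0245833.
Recurrence: B ← B·(1+r) − $375.00.
Month 1: interest $351.05; balance after payment $14,256.05.
Month 2: interest $350.46; balance after payment $14,231.51.
Closed form: n = −ln(1 − rB₀/P)/ln(1+r) = −ln(0.063867)/ln(1.02458) ≈ 113.273, so the balance reaches zero during payment 114.

114 months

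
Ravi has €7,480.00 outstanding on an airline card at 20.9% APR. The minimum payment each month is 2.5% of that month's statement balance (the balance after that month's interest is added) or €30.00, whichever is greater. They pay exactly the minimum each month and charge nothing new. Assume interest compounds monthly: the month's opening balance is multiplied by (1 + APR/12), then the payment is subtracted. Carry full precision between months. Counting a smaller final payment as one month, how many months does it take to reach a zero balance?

297 months

Monthly rate r = 20.9%/12 = 1.74167% = 0.0174167.
While 2.5% of the post-interest balance exceeds €30.00, each month B ← (B·(1+r))·(1 − 0.025), i.e. B shrinks by the factor (1+r)·0.975 = 0.99198.
This holds for months 1–230. Entering month 231 the balance is €1,174.08; 2.5% of the post-interest balance is now below €30.00, so the flat €30.00 minimum applies from here.
From month 231 a fixed €30.00 at rate r clears €1,174.08 in 67 more payments. Total: 230 + 67 = 297 months.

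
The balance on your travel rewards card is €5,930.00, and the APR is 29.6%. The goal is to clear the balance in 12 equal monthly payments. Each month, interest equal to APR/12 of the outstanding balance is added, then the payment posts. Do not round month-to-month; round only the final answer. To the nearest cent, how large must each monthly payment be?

€576.93

Monthly rate r = 29.6%/12 = 2.46667% = 0.0246667.
Level-payment amortization: P = B₀·r / (1 − (1+r)^(−n)) = 5930.00·0.0246667 / (1 − 1.02467^(−12)).
Denominator 1 − (1+r)^(−12) = 0.25353629.
P = 146.273 / 0.25353629 ≈ 576.93.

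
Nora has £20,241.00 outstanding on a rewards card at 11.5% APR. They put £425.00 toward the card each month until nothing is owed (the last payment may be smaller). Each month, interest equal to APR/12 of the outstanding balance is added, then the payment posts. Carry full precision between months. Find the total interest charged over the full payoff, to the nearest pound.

Monthly rate r = 11.5%/12 = 0.958333% = 0.00958333.
Payoff takes n = ⌈−ln(1 − rB₀/P)/ln(1+r)⌉ = ⌈63.911⌉ = 64 payments; the last is £387.54.
Total paid = 63·£425.00 + £387.54 = £27,162.54.
Total interest = total paid − principal = £27,162.54 − £20,241.00 = £6,921.54.

£6,922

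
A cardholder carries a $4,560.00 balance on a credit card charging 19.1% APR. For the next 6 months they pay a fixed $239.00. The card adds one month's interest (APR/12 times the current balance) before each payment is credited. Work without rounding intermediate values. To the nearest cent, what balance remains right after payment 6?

Monthly rate r = 19.1%/12 = 1.59167% = 0.0159167.
Each month: B ← B·(1+r) − $239.00.
Month 1: interest $72.58; balance after payment $4,393.58.
Month 2: interest $69.93; balance after payment $4,224.51.
Month 3: interest $67.24; balance after payment $4,052.75.
Month 4: interest $64.51; balance after payment $3,878.26.
Month 5: interest $61.73; balance after payment $3,700.99.
Month 6: interest $58.91; balance after payment $3,520.89.

$3,520.89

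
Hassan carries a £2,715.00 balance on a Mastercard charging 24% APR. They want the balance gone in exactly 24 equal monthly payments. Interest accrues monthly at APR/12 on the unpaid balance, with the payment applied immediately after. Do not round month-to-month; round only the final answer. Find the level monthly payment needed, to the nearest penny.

£143.55

Monthly rate r = 24%/12 = 2% = 0.02.
Level-payment amortization: P = B₀·r / (1 − (1+r)^(−n)) = 2715.00·0.02 / (1 − 1.02^(−24)).
Denominator 1 − (1+r)^(−24) = 0.378278512.
P = 54.3 / 0.378278512 ≈ 143.55.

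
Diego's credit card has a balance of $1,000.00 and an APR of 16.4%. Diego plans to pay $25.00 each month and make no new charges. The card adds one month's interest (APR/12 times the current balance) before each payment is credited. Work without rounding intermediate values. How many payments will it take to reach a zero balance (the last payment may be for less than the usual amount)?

59 payments

Monthly rate r = 16.4%/12 = 1.36667% = 0.0136667.
Recurrence: B ← B·(1+r) − $25.00.
Month 1: interest $13.67; balance after payment $988.67.
Month 2: interest $13.51; balance after payment $977.18.
Closed form: n = −ln(1 − rB₀/P)/ln(1+r) = −ln(0.45333)/ln(1.01367) ≈ 58.282, so the balance reaches zero during payment 59.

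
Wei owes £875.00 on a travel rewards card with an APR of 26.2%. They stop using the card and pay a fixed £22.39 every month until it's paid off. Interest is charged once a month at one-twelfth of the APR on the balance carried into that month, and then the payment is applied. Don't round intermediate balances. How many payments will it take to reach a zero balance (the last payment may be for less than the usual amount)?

Monthly rate r = 26.2%/12 = 2.18333% = 0.0218333.
Recurrence: B ← B·(1+r) − £22.39.
Month 1: interest £19.10; balance after payment £871.71.
Month 2: interest £19.03; balance after payment £868.36.
Closed form: n = −ln(1 − rB₀/P)/ln(1+r) = −ln(0.14675)/ln(1.02183) ≈ 88.849, so the balance reaches zero during payment 89.

89 payments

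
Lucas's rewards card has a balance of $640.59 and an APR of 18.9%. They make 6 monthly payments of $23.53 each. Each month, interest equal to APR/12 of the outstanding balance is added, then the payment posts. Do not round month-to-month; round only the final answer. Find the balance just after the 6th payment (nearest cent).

Monthly rate r = 18.9%/12 = 1.575% = 0.01575.
Each month: B ← B·(1+r) − $23.53.
Month 1: interest $10.09; balance after payment $627.15.
Month 2: interest $9.88; balance after payment $613.50.
Month 3: interest $9.66; balance after payment $599.63.
Month 4: interest $9.44; balance after payment $585.54.
Month 5: interest $9.22; balance after payment $571.24.
Month 6: interest $9.00; balance after payment $556.70.

$556.70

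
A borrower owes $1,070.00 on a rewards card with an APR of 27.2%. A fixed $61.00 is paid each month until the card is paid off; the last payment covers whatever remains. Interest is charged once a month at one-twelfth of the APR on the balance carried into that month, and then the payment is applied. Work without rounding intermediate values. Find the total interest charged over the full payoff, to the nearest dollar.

$310

Monthly rate r = 27.2%/12 = 2.26667% = 0.0226667.
Payoff takes n = ⌈−ln(1 − rB₀/P)/ln(1+r)⌉ = ⌈22.612⌉ = 23 payments; the last is $37.52.
Total paid = 22·$61.00 + $37.52 = $1,379.52.
Total interest = total paid − principal = $1,379.52 − $1,070.00 = $309.52.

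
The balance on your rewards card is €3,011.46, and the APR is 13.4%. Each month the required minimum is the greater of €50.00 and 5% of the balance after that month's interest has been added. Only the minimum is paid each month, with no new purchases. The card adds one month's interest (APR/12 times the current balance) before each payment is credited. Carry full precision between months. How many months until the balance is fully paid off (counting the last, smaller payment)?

Monthly rate r = 13.4%/12 = 1.11667% = 0.0111667.
While 5% of the post-interest balance exceeds €50.00, each month B ← (B·(1+r))·(1 − 0.05), i.e. B shrinks by the factor (1+r)·0.95 = 0.96061.
This holds for months 1–28. Entering month 29 the balance is €977.41; 5% of the post-interest balance is now below €50.00, so the flat €50.00 minimum applies from here.
From month 29 a fixed €50.00 at rate r clears €977.41 in 23 more payments. Total: 28 + 23 = 51 months.

51 months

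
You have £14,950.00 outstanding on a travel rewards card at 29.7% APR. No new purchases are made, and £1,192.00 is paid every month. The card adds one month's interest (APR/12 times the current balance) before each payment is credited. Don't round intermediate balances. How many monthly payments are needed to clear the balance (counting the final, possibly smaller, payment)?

Monthly rate r = 29.7%/12 = 2.475% = 0.02475.
Recurrence: B ← B·(1+r) − £1,192.00.
Month 1: interest £370.01; balance after payment £14,128.01.
Month 2: interest £349.67; balance after payment £13,285.68.
Closed form: n = −ln(1 − rB₀/P)/ln(1+r) = −ln(0.68959)/ln(1.02475) ≈ 15.202, so the balance reaches zero during payment 16.

16 months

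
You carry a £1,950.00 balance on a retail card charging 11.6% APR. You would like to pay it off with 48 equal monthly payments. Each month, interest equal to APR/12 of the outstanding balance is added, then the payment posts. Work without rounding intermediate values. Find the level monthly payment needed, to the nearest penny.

£50.97

Monthly rate r = 11.6%/12 = 0.966667% = 0.00966667.
Level-payment amortization: P = B₀·r / (1 − (1+r)^(−n)) = 1950.00·0.00966667 / (1 − 1.00967^(−48)).
Denominator 1 − (1+r)^(−48) = 0.369833798.
P = 18.85 / 0.369833798 ≈ 50.97.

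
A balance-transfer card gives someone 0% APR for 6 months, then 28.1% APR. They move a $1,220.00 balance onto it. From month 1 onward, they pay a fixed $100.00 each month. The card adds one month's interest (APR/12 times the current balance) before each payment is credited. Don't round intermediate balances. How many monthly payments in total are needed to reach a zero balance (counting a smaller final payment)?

Promo months 1–6 at r₀ = 0%/12 = 0; months 7+ at r₁ = 28.1%/12 = 0.0234167.
After month 6 (no interest yet): B = $1,220.00 − 6·$100.00 = $620.00.
Then at r₁ with $100.00/mo: n₂ = −ln(1 − r₁·B/P)/ln(1+r₁) ≈ 6.78 → 7 more payments.

13 months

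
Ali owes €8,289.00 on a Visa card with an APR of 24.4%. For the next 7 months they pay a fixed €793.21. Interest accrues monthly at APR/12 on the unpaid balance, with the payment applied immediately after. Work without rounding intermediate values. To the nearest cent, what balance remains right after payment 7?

Monthly rate r = 24.4%/12 = 2.03333% = 0.0203333.
Each month: B ← B·(1+r) − €793.21.
Month 1: interest €168.54; balance after payment €7,664.33.
Month 2: interest €155.84; balance after payment €7,026.96.
Month 3: interest €142.88; balance after payment €6,376.64.
Month 4: interest €129.66; balance after payment €5,713.08.
Month 5: interest €116.17; balance after payment €5,036.04.
Month 6: interest €102.40; balance after payment €4,345.23.
Month 7: interest €88.35; balance after payment €3,640.37.

€3,640.37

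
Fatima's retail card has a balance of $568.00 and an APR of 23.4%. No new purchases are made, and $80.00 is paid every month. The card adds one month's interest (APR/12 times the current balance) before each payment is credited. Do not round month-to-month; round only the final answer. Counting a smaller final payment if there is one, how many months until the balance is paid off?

Monthly rate r = 23.4%/12 = 1.95% = 0.0195.
Recurrence: B ← B·(1+r) − $80.00.
Month 1: interest $11.08; balance after payment $499.08.
Month 2: interest $9.73; balance after payment $428.81.
Closed form: n = −ln(1 − rB₀/P)/ln(1+r) = −ln(0.86155)/ln(1.0195) ≈ 7.716, so the balance reaches zero during payment 8.

8 payments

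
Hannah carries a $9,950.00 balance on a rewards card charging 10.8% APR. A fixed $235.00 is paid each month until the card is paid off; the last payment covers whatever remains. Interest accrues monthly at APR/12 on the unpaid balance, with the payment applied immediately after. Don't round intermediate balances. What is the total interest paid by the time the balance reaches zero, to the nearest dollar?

Monthly rate r = 10.8%/12 = 0.9% = 0.009.
Payoff takes n = ⌈−ln(1 − rB₀/P)/ln(1+r)⌉ = ⌈53.545⌉ = 54 payments; the last is $128.44.
Total paid = 53·$235.00 + $128.44 = $12,583.44.
Total interest = total paid − principal = $12,583.44 − $9,950.00 = $2,633.44.

$2,633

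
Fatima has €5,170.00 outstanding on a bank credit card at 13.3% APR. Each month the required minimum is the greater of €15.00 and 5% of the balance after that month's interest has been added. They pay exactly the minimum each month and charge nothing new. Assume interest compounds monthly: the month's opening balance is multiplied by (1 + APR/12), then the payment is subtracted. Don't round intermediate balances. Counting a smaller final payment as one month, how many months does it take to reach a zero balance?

94 months

Monthly rate r = 13.3%/12 = 1.10833% = 0.0110833.
While 5% of the post-interest balance exceeds €15.00, each month B ← (B·(1+r))·(1 − 0.05), i.e. B shrinks by the factor (1+r)·0.95 = 0.96053.
This holds for months 1–71. Entering month 72 the balance is €296.31; 5% of the post-interest balance is now below €15.00, so the flat €15.00 minimum applies from here.
From month 72 a fixed €15.00 at rate r clears €296.31 in 23 more payments. Total: 71 + 23 = 94 months.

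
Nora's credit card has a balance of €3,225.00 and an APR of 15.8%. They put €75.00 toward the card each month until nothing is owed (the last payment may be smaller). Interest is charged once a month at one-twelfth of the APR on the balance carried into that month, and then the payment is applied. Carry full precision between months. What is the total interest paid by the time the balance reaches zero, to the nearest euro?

Monthly rate r = 15.8%/12 = 1.31667% = 0.0131667.
Payoff takes n = ⌈−ln(1 − rB₀/P)/ln(1+r)⌉ = ⌈63.842⌉ = 64 payments; the last is €63.18.
Total paid = 63·€75.00 + €63.18 = €4,788.18.
Total interest = total paid − principal = €4,788.18 − €3,225.00 = €1,563.18.

€1,563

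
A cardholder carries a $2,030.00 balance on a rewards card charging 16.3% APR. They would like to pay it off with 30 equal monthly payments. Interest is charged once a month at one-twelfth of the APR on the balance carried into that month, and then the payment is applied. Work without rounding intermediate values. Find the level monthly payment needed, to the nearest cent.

Monthly rate r = 16.3%/12 = 1.35833% = 0.0135833.
Level-payment amortization: P = B₀·r / (1 − (1+r)^(−n)) = 2030.00·0.0135833 / (1 − 1.01358^(−30)).
Denominator 1 − (1+r)^(−30) = 0.332861231.
P = 27.5742 / 0.332861231 ≈ 82.84.

$82.84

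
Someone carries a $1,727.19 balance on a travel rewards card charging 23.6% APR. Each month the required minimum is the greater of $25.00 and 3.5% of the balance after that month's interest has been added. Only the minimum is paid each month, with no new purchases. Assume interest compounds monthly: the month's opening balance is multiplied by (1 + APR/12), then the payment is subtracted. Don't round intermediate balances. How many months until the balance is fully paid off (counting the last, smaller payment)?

97 months

Monthly rate r = 23.6%/12 = 1.96667% = 0.0196667.
While 3.5% of the post-interest balance exceeds $25.00, each month B ← (B·(1+r))·(1 − 0.035), i.e. B shrinks by the factor (1+r)·0.965 = 0.98398.
This holds for months 1–56. Entering month 57 the balance is $699.09; 3.5% of the post-interest balance is now below $25.00, so the flat $25.00 minimum applies from here.
From month 57 a fixed $25.00 at rate r clears $699.09 in 41 more payments. Total: 56 + 41 = 97 months.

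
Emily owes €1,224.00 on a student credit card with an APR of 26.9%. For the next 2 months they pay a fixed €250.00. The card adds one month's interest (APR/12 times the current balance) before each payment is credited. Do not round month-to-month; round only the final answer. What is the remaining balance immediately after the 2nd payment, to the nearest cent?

Monthly rate r = 26.9%/12 = 2.24167% = 0.0224167.
Each month: B ← B·(1+r) − €250.00.
Month 1: interest €27.44; balance after payment €1,001.44.
Month 2: interest €22.45; balance after payment €773.89.

€773.89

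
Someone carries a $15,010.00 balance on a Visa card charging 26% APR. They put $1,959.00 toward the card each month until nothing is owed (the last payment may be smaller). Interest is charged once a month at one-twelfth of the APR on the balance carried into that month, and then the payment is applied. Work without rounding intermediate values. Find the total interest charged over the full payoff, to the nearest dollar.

Monthly rate r = 26%/12 = 2.16667% = 0.0216667.
Payoff takes n = ⌈−ln(1 − rB₀/P)/ln(1+r)⌉ = ⌈8.469⌉ = 9 payments; the last is $924.03.
Total paid = 8·$1,959.00 + $924.03 = $16,596.03.
Total interest = total paid − principal = $16,596.03 − $15,010.00 = $1,586.03.

$1,586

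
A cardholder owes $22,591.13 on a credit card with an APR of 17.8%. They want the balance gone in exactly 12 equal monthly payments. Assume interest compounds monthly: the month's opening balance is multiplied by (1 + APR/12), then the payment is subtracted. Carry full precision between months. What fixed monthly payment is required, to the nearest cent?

$2,069.00

Monthly rate r = 17.8%/12 = 1.48333% = 0.0148333.
Level-payment amortization: P = B₀·r / (1 − (1+r)^(−n)) = 22591.13·0.0148333 / (1 − 1.01483^(−12)).
Denominator 1 − (1+r)^(−12) = 0.161962764.
P = 335.102 / 0.161962764 ≈ 2069.00.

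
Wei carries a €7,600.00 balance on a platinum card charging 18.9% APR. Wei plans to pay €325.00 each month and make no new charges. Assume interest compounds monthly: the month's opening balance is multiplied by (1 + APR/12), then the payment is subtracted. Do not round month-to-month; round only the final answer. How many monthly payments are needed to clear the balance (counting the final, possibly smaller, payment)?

Monthly rate r = 18.9%/12 = 1.575% = 0.01575.
Recurrence: B ← B·(1+r) − €325.00.
Month 1: interest €119.70; balance after payment €7,394.70.
Month 2: interest €116.47; balance after payment €7,186.17.
Closed form: n = −ln(1 − rB₀/P)/ln(1+r) = −ln(0.63169)/ln(1.01575) ≈ 29.394, so the balance reaches zero during payment 30.

30 payments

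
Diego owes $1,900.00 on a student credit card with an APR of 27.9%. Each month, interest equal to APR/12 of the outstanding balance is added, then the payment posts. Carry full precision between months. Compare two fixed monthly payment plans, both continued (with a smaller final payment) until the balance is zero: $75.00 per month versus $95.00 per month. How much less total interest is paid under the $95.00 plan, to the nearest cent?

Monthly rate r = 27.9%/12 = 2.325% = 0.02325.
At $75.00/mo: n = ⌈−ln(1 − rB₀/P)/ln(1+r)⌉ = 39 payments (last $51.67); total interest = total paid − $1,900.00 = $1,001.67.
At $95.00/mo: 28 payments (last $20.54); total interest $685.54.
Interest saved = $1,001.67 − $685.54 = $316.13.

$316.13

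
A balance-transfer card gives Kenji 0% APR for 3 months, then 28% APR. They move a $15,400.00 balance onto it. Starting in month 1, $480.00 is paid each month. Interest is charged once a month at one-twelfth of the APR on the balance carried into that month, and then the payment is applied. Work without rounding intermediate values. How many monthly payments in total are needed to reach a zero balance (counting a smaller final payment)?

53 months

Promo months 1–3 at r₀ = 0%/12 = 0; months 4+ at r₁ = 28%/12 = 0.0233333.
After month 3 (no interest yet): B = $15,400.00 − 3·$480.00 = $13,960.00.
Then at r₁ with $480.00/mo: n₂ = −ln(1 − r₁·B/P)/ln(1+r₁) ≈ 49.21 → 50 more payments.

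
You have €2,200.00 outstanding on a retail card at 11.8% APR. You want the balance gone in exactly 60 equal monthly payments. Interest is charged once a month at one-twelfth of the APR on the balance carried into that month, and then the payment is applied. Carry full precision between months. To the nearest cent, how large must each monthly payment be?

€48.72

Monthly rate r = 11.8%/12 = 0.983333% = 0.00983333.
Level-payment amortization: P = B₀·r / (1 − (1+r)^(−n)) = 2200.00·0.00983333 / (1 − 1.00983^(−60)).
Denominator 1 − (1+r)^(−60) = 0.444072864.
P = 21.6333 / 0.444072864 ≈ 48.72.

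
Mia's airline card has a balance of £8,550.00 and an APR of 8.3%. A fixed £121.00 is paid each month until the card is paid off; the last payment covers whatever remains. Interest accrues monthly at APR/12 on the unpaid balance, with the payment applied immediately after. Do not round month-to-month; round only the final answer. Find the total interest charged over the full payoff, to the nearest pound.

Monthly rate r = 8.3%/12 = 0.691667% = 0.00691667.
Payoff takes n = ⌈−ln(1 − rB₀/P)/ln(1+r)⌉ = ⌈97.329⌉ = 98 payments; the last is £39.93.
Total paid = 97·£121.00 + £39.93 = £11,776.93.
Total interest = total paid − principal = £11,776.93 − £8,550.00 = £3,226.93.

£3,227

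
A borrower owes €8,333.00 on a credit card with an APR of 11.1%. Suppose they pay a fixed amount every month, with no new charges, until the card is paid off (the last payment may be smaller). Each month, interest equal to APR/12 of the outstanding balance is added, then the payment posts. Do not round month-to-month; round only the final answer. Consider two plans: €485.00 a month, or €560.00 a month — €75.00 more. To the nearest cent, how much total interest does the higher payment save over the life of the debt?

Monthly rate r = 11.1%/12 = 0.925% = 0.00925.
At €485.00/mo: n = ⌈−ln(1 − rB₀/P)/ln(1+r)⌉ = 19 payments (last €387.19); total interest = total paid − €8,333.00 = €784.19.
At €560.00/mo: 17 payments (last €46.82); total interest €673.82.
Interest saved = €784.19 − €673.82 = €110.37.

€110.37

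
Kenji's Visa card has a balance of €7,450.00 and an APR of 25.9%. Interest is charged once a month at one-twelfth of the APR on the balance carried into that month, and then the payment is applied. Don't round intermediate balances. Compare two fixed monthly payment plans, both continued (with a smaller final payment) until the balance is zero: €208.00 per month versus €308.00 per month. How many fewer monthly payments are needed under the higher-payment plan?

Monthly rate r = 25.9%/12 = 2.15833% = 0.0215833.
At €208.00/mo: n = ⌈−ln(1 − rB₀/P)/ln(1+r)⌉ = 70 payments (last €94.55); total interest = total paid − €7,450.00 = €6,996.55.
At €308.00/mo: 35 payments (last €177.54); total interest €3,199.54.
Payments saved = 70 − 35 = 35.

35 fewer payments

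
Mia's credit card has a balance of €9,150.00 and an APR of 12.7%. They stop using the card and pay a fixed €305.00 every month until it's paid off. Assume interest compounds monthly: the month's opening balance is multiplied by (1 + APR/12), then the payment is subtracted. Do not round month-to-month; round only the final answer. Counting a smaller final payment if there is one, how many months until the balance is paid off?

Monthly rate r = 12.7%/12 = 1.05833% = 0.0105833.
Recurrence: B ← B·(1+r) − €305.00.
Month 1: interest €96.84; balance after payment €8,941.84.
Month 2: interest €94.63; balance after payment €8,731.47.
Closed form: n = −ln(1 − rB₀/P)/ln(1+r) = −ln(0.6825)/ln(1.01058) ≈ 36.284, so the balance reaches zero during payment 37.

37 months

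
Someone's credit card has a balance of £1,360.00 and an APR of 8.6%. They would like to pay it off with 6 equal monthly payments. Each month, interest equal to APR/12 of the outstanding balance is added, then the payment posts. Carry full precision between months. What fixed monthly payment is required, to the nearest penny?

Monthly rate r = 8.6%/12 = 0.716667% = 0.00716667.
Level-payment amortization: P = B₀·r / (1 − (1+r)^(−n)) = 1360.00·0.00716667 / (1 − 1.00717^(−6)).
Denominator 1 − (1+r)^(−6) = 0.0419417019.
P = 9.74667 / 0.0419417019 ≈ 232.39.

£232.39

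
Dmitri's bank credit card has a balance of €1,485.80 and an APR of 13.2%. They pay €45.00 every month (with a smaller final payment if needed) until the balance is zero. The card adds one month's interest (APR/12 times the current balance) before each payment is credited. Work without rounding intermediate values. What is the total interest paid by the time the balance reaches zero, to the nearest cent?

€370.58

Monthly rate r = 13.2%/12 = 1.1% = 0.011.
Payoff takes n = ⌈−ln(1 − rB₀/P)/ln(1+r)⌉ = ⌈41.252⌉ = 42 payments; the last is €11.38.
Total paid = 41·€45.00 + €11.38 = €1,856.38.
Total interest = total paid − principal = €1,856.38 − €1,485.80 = €370.58.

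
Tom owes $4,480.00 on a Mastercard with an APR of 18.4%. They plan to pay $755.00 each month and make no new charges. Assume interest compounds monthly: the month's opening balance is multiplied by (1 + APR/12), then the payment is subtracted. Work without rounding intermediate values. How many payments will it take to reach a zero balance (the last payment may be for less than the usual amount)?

7 payments

Monthly rate r = 18.4%/12 = 1.53333% = 0.0153333.
Recurrence: B ← B·(1+r) − $755.00.
Month 1: interest $68.69; balance after payment $3,793.69.
Month 2: interest $58.17; balance after payment $3,096.86.
Closed form: n = −ln(1 − rB₀/P)/ln(1+r) = −ln(0.90902)/ln(1.01533) ≈ 6.269, so the balance reaches zero during payment 7.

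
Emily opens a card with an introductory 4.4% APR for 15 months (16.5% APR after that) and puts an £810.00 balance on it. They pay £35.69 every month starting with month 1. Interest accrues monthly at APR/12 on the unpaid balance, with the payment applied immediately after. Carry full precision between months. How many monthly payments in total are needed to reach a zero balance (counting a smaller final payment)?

25 months

Promo months 1–15 at r₀ = 4.4%/12 = 0.00366667; months 16+ at r₁ = 16.5%/12 = 0.01375.
After month 15: iterate B ← B·(1+r₀) − £35.69 for 15 months → £306.40.
Then at r₁ with £35.69/mo: n₂ = −ln(1 − r₁·B/P)/ln(1+r₁) ≈ 9.20 → 10 more payments.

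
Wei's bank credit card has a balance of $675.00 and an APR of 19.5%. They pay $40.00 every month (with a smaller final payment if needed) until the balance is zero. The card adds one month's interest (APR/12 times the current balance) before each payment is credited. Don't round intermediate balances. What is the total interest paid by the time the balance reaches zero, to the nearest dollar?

$120

Monthly rate r = 19.5%/12 = 1.625% = 0.01625.
Payoff takes n = ⌈−ln(1 − rB₀/P)/ln(1+r)⌉ = ⌈19.883⌉ = 20 payments; the last is $35.37.
Total paid = 19·$40.00 + $35.37 = $795.37.
Total interest = total paid − principal = $795.37 − $675.00 = $120.37.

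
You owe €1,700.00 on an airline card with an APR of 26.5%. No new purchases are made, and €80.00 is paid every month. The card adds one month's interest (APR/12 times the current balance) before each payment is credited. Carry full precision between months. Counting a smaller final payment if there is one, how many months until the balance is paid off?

30 payments

Monthly rate r = 26.5%/12 = 2.20833% = 0.0220833.
Recurrence: B ← B·(1+r) − €80.00.
Month 1: interest €37.54; balance after payment €1,657.54.
Month 2: interest €36.60; balance after payment €1,614.15.
Closed form: n = −ln(1 − rB₀/P)/ln(1+r) = −ln(0.53073)/ln(1.02208) ≈ 29.003, so the balance reaches zero during payment 30.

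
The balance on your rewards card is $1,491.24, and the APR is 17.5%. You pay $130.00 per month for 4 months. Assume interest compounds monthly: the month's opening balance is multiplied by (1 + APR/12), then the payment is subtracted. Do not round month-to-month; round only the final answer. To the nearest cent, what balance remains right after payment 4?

Monthly rate r = 17.5%/12 = 1.45833% = 0.0145833.
Each month: B ← B·(1+r) − $130.00.
Month 1: interest $21.75; balance after payment $1,382.99.
Month 2: interest $20.17; balance after payment $1,273.16.
Month 3: interest $18.57; balance after payment $1,161.72.
Month 4: interest $16.94; balance after payment $1,048.66.

$1,048.66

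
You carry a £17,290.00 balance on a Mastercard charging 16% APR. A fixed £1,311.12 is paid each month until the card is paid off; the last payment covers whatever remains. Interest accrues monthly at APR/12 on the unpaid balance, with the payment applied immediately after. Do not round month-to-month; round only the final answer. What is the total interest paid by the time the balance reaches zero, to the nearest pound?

Monthly rate r = 16%/12 = 1.33333% = 0.0133333.
Payoff takes n = ⌈−ln(1 − rB₀/P)/ln(1+r)⌉ = ⌈14.600⌉ = 15 payments; the last is £788.49.
Total paid = 14·£1,311.12 + £788.49 = £19,144.17.
Total interest = total paid − principal = £19,144.17 − £17,290.00 = £1,854.17.

£1,854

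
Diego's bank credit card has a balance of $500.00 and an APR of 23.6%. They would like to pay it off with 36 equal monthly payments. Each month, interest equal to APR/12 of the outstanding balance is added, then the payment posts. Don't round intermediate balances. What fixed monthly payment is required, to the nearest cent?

$19.51

Monthly rate r = 23.6%/12 = 1.96667% = 0.0196667.
Level-payment amortization: P = B₀·r / (1 − (1+r)^(−n)) = 500.00·0.0196667 / (1 − 1.01967^(−36)).
Denominator 1 − (1+r)^(−36) = 0.503974506.
P = 9.83333 / 0.503974506 ≈ 19.51.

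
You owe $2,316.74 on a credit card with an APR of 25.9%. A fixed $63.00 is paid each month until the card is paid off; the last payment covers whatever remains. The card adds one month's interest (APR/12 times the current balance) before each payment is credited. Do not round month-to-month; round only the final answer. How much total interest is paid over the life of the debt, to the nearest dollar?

Monthly rate r = 25.9%/12 = 2.15833% = 0.0215833.
Payoff takes n = ⌈−ln(1 − rB₀/P)/ln(1+r)⌉ = ⌈73.918⌉ = 74 payments; the last is $57.86.
Total paid = 73·$63.00 + $57.86 = $4,656.86.
Total interest = total paid − principal = $4,656.86 − $2,316.74 = $2,340.12.

$2,340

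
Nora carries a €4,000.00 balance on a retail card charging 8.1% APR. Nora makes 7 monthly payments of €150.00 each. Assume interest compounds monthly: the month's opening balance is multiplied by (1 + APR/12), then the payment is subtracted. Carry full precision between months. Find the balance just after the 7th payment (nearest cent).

Monthly rate r = 8.1%/12 = 0.675% = 0.00675.
Each month: B ← B·(1+r) − €150.00.
Month 1: interest €27.00; balance after payment €3,877.00.
Month 2: interest €26.17; balance after payment €3,753.17.
Month 3: interest €25.33; balance after payment €3,628.50.
Month 4: interest €24.49; balance after payment €3,503.00.
Month 5: interest €23.65; balance after payment €3,376.64.
Month 6: interest €22.79; balance after payment €3,249.43.
Month 7: interest €21.93; balance after payment €3,121.37.

€3,121.37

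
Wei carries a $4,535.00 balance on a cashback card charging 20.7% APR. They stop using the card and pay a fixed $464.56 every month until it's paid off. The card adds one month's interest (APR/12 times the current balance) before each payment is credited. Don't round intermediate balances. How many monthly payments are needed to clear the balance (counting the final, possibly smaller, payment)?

11 payments

Monthly rate r = 20.7%/12 = 1.725% = 0.01725.
Recurrence: B ← B·(1+r) − $464.56.
Month 1: interest $78.23; balance after payment $4,148.67.
Month 2: interest $71.56; balance after payment $3,755.67.
Closed form: n = −ln(1 − rB₀/P)/ln(1+r) = −ln(0.83161)/ln(1.01725) ≈ 10.782, so the balance reaches zero during payment 11.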